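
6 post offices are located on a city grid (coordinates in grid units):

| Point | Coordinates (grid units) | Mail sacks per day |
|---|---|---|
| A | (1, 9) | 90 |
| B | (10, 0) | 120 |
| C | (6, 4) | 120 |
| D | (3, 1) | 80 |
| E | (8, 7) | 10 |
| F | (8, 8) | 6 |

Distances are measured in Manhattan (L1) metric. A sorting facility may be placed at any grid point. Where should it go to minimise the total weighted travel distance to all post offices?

Manhattan distance separates: Σwᵢ(|x−xᵢ|+|y−yᵢ|) = Σwᵢ|x−xᵢ| + Σwᵢ|y−yᵢ|, so x and y are optimised independently as 1-D weighted medians.
Total weight W = 426; half = 213.
x-coordinate, sorted with cumulative weight:
  x=1 (A, w=90) cum 90
  x=3 (D, w=80) cum 170
  x=6 (C, w=120) cum 290  ← median
  x=8 (E, w=10) cum 300
  x=8 (F, w=6) cum 306
  x=10 (B, w=120) cum 426
⇒ x* = 6
y-coordinate, sorted with cumulative weight:
  y=0 (B, w=120) cum 120
  y=1 (D, w=80) cum 200
  y=4 (C, w=120) cum 320  ← median
  y=7 (E, w=10) cum 330
  y=8 (F, w=6) cum 336
  y=9 (A, w=90) cum 426
⇒ y* = 4

(6, 4)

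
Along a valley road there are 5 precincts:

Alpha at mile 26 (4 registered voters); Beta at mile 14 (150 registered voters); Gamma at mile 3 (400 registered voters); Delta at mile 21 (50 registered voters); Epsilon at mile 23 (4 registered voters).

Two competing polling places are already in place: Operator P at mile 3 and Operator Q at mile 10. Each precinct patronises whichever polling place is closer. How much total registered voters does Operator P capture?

The indifferent point is the midpoint (3+10)/2 = 6.5; precincts left of it (closer to Operator P at 3) go to Operator P, those right go to Operator Q.
  Gamma at 3 (w=400) → Operator P
  Beta at 14 (w=150) → Operator Q
  Delta at 21 (w=50) → Operator Q
  Epsilon at 23 (w=4) → Operator Q
  Alpha at 26 (w=4) → Operator Q
Operator P captures 400; Operator Q captures 208.

400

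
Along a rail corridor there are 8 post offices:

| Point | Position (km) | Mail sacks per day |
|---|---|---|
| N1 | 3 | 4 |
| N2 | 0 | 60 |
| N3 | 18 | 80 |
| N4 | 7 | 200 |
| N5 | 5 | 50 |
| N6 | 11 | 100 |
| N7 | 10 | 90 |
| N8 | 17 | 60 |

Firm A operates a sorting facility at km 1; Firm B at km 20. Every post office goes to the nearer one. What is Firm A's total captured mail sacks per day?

404

The indifferent point is the midpoint (1+20)/2 = 10.5; post offices left of it (closer to Firm A at 1) go to Firm A, those right go to Firm B.
  N2 at 0 (w=60) → Firm A
  N1 at 3 (w=4) → Firm A
  N5 at 5 (w=50) → Firm A
  N4 at 7 (w=200) → Firm A
  N7 at 10 (w=90) → Firm A
  N6 at 11 (w=100) → Firm B
  N8 at 17 (w=60) → Firm B
  N3 at 18 (w=80) → Firm B
Firm A captures 404; Firm B captures 240.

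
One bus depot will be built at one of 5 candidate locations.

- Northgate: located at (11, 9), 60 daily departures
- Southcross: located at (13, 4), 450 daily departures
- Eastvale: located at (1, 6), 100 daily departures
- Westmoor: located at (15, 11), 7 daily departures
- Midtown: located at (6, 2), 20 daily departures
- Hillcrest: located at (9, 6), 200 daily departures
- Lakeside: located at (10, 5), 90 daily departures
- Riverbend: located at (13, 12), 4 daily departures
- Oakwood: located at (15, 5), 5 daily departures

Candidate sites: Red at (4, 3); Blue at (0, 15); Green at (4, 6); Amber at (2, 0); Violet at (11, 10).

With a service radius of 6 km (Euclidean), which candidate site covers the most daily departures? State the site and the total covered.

Violet, covering 361

Coverage radius r = 6 km; a point is covered iff (Δx)²+(Δy)² ≤ 6² = 36.
  Red (4, 3): covers {Eastvale, Midtown, Hillcrest} → 320
  Blue (0, 15): covers {none} → 0
  Green (4, 6): covers {Eastvale, Midtown, Hillcrest} → 320
  Amber (2, 0): covers {Midtown} → 20
  Violet (11, 10): covers {Northgate, Westmoor, Hillcrest, Lakeside, Riverbend} → 361
Maximum coverage at Violet: 361 daily departures.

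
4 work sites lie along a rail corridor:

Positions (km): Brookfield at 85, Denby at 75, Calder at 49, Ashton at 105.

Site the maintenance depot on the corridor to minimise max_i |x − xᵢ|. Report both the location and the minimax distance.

The 1-center on a line is the midpoint of the two extreme points: leftmost at 49, rightmost at 105.
Optimal location = (49 + 105)/2 = 77; maximum distance = (105 − 49)/2 = 28.

location 77, max distance 28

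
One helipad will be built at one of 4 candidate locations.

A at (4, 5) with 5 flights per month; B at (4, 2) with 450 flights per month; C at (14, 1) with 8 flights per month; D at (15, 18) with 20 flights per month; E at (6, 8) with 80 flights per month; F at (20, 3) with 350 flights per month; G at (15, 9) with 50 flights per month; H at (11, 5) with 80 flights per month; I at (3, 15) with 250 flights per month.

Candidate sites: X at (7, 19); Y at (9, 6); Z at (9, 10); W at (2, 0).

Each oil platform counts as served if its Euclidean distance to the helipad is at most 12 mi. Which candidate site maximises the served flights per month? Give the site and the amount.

Y, covering 1273

Coverage radius r = 12 mi; a point is covered iff (Δx)²+(Δy)² ≤ 12² = 144.
  X (7, 19): covers {D, E, I} → 350
  Y (9, 6): covers {A, B, C, E, F, G, H, I} → 1273
  Z (9, 10): covers {A, B, C, D, E, G, H, I} → 943
  W (2, 0): covers {A, B, E, H} → 615
Maximum coverage at Y: 1273 flights per month.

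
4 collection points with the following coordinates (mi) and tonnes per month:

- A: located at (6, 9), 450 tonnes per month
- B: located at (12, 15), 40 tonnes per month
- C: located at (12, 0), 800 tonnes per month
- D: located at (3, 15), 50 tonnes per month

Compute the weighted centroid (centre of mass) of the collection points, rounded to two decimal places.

(9.65, 4.03)

The minimiser of Σwᵢ‖p−pᵢ‖² is the weighted centroid p* = (Σwᵢpᵢ)/(Σwᵢ).
Σwᵢ = 1340.
Σwᵢxᵢ = 450·6 + 40·12 + 800·12 + 50·3 = 12930.
Σwᵢyᵢ = 450·9 + 40·15 + 800·0 + 50·15 = 5400.
x* = 12930/1340 = 9.65, y* = 5400/1340 = 4.03.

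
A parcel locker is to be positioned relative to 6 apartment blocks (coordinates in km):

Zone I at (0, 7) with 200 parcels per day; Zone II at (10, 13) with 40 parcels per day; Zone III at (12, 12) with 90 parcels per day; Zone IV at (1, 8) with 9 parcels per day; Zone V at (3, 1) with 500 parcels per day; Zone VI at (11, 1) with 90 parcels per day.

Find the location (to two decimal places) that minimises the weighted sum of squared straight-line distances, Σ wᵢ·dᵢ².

(4.28, 3.94)

The minimiser of Σwᵢ‖p−pᵢ‖² is the weighted centroid p* = (Σwᵢpᵢ)/(Σwᵢ).
Σwᵢ = 929.
Σwᵢxᵢ = 200·0 + 40·10 + 90·12 + 9·1 + 500·3 + 90·11 = 3979.
Σwᵢyᵢ = 200·7 + 40·13 + 90·12 + 9·8 + 500·1 + 90·1 = 3662.
x* = 3979/929 = 4.28, y* = 3662/929 = 3.94.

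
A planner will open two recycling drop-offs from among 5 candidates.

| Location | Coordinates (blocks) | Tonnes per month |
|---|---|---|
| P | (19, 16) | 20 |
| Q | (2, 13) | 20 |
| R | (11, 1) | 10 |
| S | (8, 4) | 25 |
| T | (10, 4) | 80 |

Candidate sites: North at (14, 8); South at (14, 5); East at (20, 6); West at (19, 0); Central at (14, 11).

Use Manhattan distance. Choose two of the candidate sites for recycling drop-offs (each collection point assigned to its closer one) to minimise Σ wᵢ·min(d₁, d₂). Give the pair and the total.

Evaluate every pair (each demand assigned to the nearer of the two):
  {South, Central}: total = 1125
  {North, South}: total = 1245
  {South, East}: total = 1265
  {South, West}: total = 1365
  {North, Central}: total = 1470
  {North, East}: total = 1550
  {North, West}: total = 1580
  {West, Central}: total = 1775
  {East, Central}: total = 1815
  {East, West}: total = 2120
Best pair: {South, Central} with total 1125.

{South, Central}, total 1125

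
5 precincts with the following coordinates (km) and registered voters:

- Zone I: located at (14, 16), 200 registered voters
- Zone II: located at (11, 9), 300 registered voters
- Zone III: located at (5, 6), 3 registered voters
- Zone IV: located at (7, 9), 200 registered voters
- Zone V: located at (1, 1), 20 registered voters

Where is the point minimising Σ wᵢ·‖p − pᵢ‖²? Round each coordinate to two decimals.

The minimiser of Σwᵢ‖p−pᵢ‖² is the weighted centroid p* = (Σwᵢpᵢ)/(Σwᵢ).
Σwᵢ = 723.
Σwᵢxᵢ = 200·14 + 300·11 + 3·5 + 200·7 + 20·1 = 7535.
Σwᵢyᵢ = 200·16 + 300·9 + 3·6 + 200·9 + 20·1 = 7738.
x* = 7535/723 = 10.42, y* = 7738/723 = 10.70.

(10.42, 10.70)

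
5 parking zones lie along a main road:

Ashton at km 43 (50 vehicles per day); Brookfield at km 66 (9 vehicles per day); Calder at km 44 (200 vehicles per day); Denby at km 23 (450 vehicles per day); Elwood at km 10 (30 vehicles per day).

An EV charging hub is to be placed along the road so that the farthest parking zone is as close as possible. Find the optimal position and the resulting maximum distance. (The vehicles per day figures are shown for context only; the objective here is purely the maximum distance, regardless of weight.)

location 38, max distance 28

The 1-center on a line is the midpoint of the two extreme points: leftmost at 10, rightmost at 66.
Optimal location = (10 + 66)/2 = 38; maximum distance = (66 − 10)/2 = 28.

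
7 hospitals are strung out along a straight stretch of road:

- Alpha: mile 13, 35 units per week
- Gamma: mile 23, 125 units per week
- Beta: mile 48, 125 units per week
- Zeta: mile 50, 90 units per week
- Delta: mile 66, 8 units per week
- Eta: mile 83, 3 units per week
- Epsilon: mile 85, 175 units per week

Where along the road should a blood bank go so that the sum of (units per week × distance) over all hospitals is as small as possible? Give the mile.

x = 48

For a sum of weighted absolute distances on a line, the optimum is the weighted median (not the mean). Total weight W = 561; half-weight = 280.5.
Sort by position and accumulate weight:
  mile 13 (Alpha, w=35) → cum 35
  mile 23 (Gamma, w=125) → cum 160
  mile 48 (Beta, w=125) → cum 285  ≥ 280.5 → median here
  mile 50 (Zeta, w=90) → cum 375
  mile 66 (Delta, w=8) → cum 383
  mile 83 (Eta, w=3) → cum 386
  mile 85 (Epsilon, w=175) → cum 561
Optimal location: mile 48.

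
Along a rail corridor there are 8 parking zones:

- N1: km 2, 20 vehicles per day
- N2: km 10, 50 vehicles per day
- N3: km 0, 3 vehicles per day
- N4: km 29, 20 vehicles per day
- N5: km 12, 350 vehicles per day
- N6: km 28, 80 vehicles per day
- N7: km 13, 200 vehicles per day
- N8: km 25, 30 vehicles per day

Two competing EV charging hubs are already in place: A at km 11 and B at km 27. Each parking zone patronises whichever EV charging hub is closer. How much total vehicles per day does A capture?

623

The indifferent point is the midpoint (11+27)/2 = 19; parking zones left of it (closer to A at 11) go to A, those right go to B.
  N3 at 0 (w=3) → A
  N1 at 2 (w=20) → A
  N2 at 10 (w=50) → A
  N5 at 12 (w=350) → A
  N7 at 13 (w=200) → A
  N8 at 25 (w=30) → B
  N6 at 28 (w=80) → B
  N4 at 29 (w=20) → B
A captures 623; B captures 130.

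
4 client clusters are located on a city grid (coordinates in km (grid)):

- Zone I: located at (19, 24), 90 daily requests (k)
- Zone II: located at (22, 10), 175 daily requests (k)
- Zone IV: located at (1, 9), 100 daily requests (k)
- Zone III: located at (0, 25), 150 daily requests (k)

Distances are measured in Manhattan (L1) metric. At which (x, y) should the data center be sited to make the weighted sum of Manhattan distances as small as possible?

(19, 10)

Manhattan distance separates: Σwᵢ(|x−xᵢ|+|y−yᵢ|) = Σwᵢ|x−xᵢ| + Σwᵢ|y−yᵢ|, so x and y are optimised independently as 1-D weighted medians.
Total weight W = 515; half = 257.5.
x-coordinate, sorted with cumulative weight:
  x=0 (Zone III, w=150) cum 150
  x=1 (Zone IV, w=100) cum 250
  x=19 (Zone I, w=90) cum 340  ← median
  x=22 (Zone II, w=175) cum 515
⇒ x* = 19
y-coordinate, sorted with cumulative weight:
  y=9 (Zone IV, w=100) cum 100
  y=10 (Zone II, w=175) cum 275  ← median
  y=24 (Zone I, w=90) cum 365
  y=25 (Zone III, w=150) cum 515
⇒ y* = 10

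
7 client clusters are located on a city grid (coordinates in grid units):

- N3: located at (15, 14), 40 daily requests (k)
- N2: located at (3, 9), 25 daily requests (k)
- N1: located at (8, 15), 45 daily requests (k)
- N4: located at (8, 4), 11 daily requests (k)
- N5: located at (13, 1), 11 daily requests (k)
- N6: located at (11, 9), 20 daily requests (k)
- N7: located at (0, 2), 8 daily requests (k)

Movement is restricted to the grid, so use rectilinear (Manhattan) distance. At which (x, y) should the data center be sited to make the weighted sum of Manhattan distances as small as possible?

(8, 14)

Manhattan distance separates: Σwᵢ(|x−xᵢ|+|y−yᵢ|) = Σwᵢ|x−xᵢ| + Σwᵢ|y−yᵢ|, so x and y are optimised independently as 1-D weighted medians.
Total weight W = 160; half = 80.
x-coordinate, sorted with cumulative weight:
  x=0 (N7, w=8) cum 8
  x=3 (N2, w=25) cum 33
  x=8 (N1, w=45) cum 78
  x=8 (N4, w=11) cum 89  ← median
  x=11 (N6, w=20) cum 109
  x=13 (N5, w=11) cum 120
  x=15 (N3, w=40) cum 160
⇒ x* = 8
y-coordinate, sorted with cumulative weight:
  y=1 (N5, w=11) cum 11
  y=2 (N7, w=8) cum 19
  y=4 (N4, w=11) cum 30
  y=9 (N2, w=25) cum 55
  y=9 (N6, w=20) cum 75
  y=14 (N3, w=40) cum 115  ← median
  y=15 (N1, w=45) cum 160
⇒ y* = 14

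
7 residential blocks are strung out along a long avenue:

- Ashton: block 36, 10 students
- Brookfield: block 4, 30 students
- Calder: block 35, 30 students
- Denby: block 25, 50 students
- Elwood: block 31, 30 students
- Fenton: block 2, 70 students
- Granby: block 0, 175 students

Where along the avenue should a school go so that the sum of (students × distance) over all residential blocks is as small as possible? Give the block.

For a sum of weighted absolute distances on a line, the optimum is the weighted median (not the mean). Total weight W = 395; half-weight = 197.5.
Sort by position and accumulate weight:
  block 0 (Granby, w=175) → cum 175
  block 2 (Fenton, w=70) → cum 245  ≥ 197.5 → median here
  block 4 (Brookfield, w=30) → cum 275
  block 25 (Denby, w=50) → cum 325
  block 31 (Elwood, w=30) → cum 355
  block 35 (Calder, w=30) → cum 385
  block 36 (Ashton, w=10) → cum 395
Optimal location: block 2.

x = 2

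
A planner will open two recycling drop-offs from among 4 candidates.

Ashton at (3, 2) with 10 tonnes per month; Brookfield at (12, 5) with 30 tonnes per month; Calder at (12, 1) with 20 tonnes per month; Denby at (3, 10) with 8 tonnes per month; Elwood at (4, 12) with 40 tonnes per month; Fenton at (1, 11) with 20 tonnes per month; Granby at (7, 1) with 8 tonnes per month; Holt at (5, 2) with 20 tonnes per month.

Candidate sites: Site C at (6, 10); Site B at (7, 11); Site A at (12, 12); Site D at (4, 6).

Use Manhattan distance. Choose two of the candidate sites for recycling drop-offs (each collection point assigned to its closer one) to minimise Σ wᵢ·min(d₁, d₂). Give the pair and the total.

{Site C, Site D}, total 1048

Evaluate every pair (each demand assigned to the nearer of the two):
  {Site C, Site D}: total = 1048
  {Site B, Site D}: total = 1064
  {Site A, Site D}: total = 1084
  {Site C, Site A}: total = 1104
  {Site B, Site A}: total = 1180
  {Site C, Site B}: total = 1304
Best pair: {Site C, Site D} with total 1048.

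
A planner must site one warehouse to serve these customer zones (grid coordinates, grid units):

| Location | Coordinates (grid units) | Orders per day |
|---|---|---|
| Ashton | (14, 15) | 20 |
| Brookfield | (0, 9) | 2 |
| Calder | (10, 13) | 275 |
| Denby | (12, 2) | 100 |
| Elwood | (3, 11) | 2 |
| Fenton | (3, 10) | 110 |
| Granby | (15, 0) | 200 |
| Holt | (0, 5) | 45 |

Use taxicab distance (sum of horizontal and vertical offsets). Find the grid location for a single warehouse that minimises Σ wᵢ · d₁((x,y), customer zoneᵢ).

Manhattan distance separates: Σwᵢ(|x−xᵢ|+|y−yᵢ|) = Σwᵢ|x−xᵢ| + Σwᵢ|y−yᵢ|, so x and y are optimised independently as 1-D weighted medians.
Total weight W = 754; half = 377.
x-coordinate, sorted with cumulative weight:
  x=0 (Brookfield, w=2) cum 2
  x=0 (Holt, w=45) cum 47
  x=3 (Elwood, w=2) cum 49
  x=3 (Fenton, w=110) cum 159
  x=10 (Calder, w=275) cum 434  ← median
  x=12 (Denby, w=100) cum 534
  x=14 (Ashton, w=20) cum 554
  x=15 (Granby, w=200) cum 754
⇒ x* = 10
y-coordinate, sorted with cumulative weight:
  y=0 (Granby, w=200) cum 200
  y=2 (Denby, w=100) cum 300
  y=5 (Holt, w=45) cum 345
  y=9 (Brookfield, w=2) cum 347
  y=10 (Fenton, w=110) cum 457  ← median
  y=11 (Elwood, w=2) cum 459
  y=13 (Calder, w=275) cum 734
  y=15 (Ashton, w=20) cum 754
⇒ y* = 10

(10, 10)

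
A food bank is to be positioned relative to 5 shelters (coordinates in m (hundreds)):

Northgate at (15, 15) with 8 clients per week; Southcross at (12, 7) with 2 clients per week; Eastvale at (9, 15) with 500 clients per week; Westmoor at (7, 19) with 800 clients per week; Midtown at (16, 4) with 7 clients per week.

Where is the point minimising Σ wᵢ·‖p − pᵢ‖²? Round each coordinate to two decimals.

(7.86, 17.36)

The minimiser of Σwᵢ‖p−pᵢ‖² is the weighted centroid p* = (Σwᵢpᵢ)/(Σwᵢ).
Σwᵢ = 1317.
Σwᵢxᵢ = 8·15 + 2·12 + 500·9 + 800·7 + 7·16 = 10356.
Σwᵢyᵢ = 8·15 + 2·7 + 500·15 + 800·19 + 7·4 = 22862.
x* = 10356/1317 = 7.86, y* = 22862/1317 = 17.36.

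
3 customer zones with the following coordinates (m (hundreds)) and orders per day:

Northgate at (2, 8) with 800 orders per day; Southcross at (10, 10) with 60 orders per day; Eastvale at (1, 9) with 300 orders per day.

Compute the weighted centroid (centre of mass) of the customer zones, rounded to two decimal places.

(2.16, 8.36)

The minimiser of Σwᵢ‖p−pᵢ‖² is the weighted centroid p* = (Σwᵢpᵢ)/(Σwᵢ).
Σwᵢ = 1160.
Σwᵢxᵢ = 800·2 + 60·10 + 300·1 = 2500.
Σwᵢyᵢ = 800·8 + 60·10 + 300·9 = 9700.
x* = 2500/1160 = 2.16, y* = 9700/1160 = 8.36.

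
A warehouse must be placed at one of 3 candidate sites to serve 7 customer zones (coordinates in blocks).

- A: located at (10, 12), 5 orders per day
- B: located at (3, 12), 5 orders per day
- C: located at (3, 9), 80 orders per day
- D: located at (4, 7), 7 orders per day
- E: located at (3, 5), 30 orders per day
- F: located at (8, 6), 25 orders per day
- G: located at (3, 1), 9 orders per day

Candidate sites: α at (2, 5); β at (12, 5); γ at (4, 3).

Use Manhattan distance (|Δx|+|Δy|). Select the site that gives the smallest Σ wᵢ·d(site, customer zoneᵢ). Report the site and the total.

α, total 793 blocks

Total weighted distance at each candidate:
  α (2, 5): total = 793
  β (12, 5): total = 1747
  γ (4, 3): total = 1005
Minimum is at α with total 793 blocks.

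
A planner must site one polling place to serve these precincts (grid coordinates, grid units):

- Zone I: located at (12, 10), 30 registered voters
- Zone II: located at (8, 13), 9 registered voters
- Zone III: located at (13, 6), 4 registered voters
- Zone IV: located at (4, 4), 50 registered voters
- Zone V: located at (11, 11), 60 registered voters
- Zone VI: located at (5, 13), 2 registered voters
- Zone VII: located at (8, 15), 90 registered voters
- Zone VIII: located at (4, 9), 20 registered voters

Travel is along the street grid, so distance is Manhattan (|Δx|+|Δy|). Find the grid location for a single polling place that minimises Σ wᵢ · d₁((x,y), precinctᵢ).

Manhattan distance separates: Σwᵢ(|x−xᵢ|+|y−yᵢ|) = Σwᵢ|x−xᵢ| + Σwᵢ|y−yᵢ|, so x and y are optimised independently as 1-D weighted medians.
Total weight W = 265; half = 132.5.
x-coordinate, sorted with cumulative weight:
  x=4 (Zone IV, w=50) cum 50
  x=4 (Zone VIII, w=20) cum 70
  x=5 (Zone VI, w=2) cum 72
  x=8 (Zone II, w=9) cum 81
  x=8 (Zone VII, w=90) cum 171  ← median
  x=11 (Zone V, w=60) cum 231
  x=12 (Zone I, w=30) cum 261
  x=13 (Zone III, w=4) cum 265
⇒ x* = 8
y-coordinate, sorted with cumulative weight:
  y=4 (Zone IV, w=50) cum 50
  y=6 (Zone III, w=4) cum 54
  y=9 (Zone VIII, w=20) cum 74
  y=10 (Zone I, w=30) cum 104
  y=11 (Zone V, w=60) cum 164  ← median
  y=13 (Zone II, w=9) cum 173
  y=13 (Zone VI, w=2) cum 175
  y=15 (Zone VII, w=90) cum 265
⇒ y* = 11

(8, 11)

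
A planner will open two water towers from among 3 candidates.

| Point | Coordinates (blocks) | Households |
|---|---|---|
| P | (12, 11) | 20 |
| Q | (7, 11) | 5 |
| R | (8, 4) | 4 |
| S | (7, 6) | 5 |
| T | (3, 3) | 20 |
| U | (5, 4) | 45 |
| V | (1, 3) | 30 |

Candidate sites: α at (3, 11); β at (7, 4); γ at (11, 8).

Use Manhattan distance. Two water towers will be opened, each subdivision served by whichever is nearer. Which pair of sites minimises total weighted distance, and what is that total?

Evaluate every pair (each demand assigned to the nearer of the two):
  {β, γ}: total = 529
  {α, β}: total = 614
  {α, γ}: total = 1023
Best pair: {β, γ} with total 529.

{β, γ}, total 529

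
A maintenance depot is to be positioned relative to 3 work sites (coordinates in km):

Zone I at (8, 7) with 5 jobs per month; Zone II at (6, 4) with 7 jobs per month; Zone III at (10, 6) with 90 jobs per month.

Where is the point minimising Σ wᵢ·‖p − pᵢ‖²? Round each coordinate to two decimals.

(9.63, 5.91)

The minimiser of Σwᵢ‖p−pᵢ‖² is the weighted centroid p* = (Σwᵢpᵢ)/(Σwᵢ).
Σwᵢ = 102.
Σwᵢxᵢ = 5·8 + 7·6 + 90·10 = 982.
Σwᵢyᵢ = 5·7 + 7·4 + 90·6 = 603.
x* = 982/102 = 9.63, y* = 603/102 = 5.91.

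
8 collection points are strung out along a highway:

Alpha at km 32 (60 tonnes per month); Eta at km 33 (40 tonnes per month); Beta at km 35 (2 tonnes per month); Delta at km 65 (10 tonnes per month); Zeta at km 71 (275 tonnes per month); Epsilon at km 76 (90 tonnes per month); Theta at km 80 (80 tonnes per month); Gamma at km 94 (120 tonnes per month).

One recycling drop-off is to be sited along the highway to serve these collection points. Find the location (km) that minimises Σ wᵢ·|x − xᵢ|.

x = 71

For a sum of weighted absolute distances on a line, the optimum is the weighted median (not the mean). Total weight W = 677; half-weight = 338.5.
Sort by position and accumulate weight:
  km 32 (Alpha, w=60) → cum 60
  km 33 (Eta, w=40) → cum 100
  km 35 (Beta, w=2) → cum 102
  km 65 (Delta, w=10) → cum 112
  km 71 (Zeta, w=275) → cum 387  ≥ 338.5 → median here
  km 76 (Epsilon, w=90) → cum 477
  km 80 (Theta, w=80) → cum 557
  km 94 (Gamma, w=120) → cum 677
Optimal location: km 71.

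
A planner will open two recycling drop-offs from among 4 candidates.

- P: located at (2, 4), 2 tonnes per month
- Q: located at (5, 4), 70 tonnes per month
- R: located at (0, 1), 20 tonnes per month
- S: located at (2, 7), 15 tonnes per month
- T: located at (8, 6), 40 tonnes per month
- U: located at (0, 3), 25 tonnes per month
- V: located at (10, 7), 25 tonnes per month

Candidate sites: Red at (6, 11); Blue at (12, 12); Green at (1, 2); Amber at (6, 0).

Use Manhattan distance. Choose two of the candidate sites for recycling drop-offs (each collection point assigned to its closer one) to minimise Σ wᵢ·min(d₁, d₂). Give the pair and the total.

{Red, Green}, total 1086

Evaluate every pair (each demand assigned to the nearer of the two):
  {Red, Green}: total = 1086
  {Green, Amber}: total = 1131
  {Blue, Green}: total = 1181
  {Red, Amber}: total = 1331
  {Blue, Amber}: total = 1391
  {Red, Blue}: total = 1827
Best pair: {Red, Green} with total 1086.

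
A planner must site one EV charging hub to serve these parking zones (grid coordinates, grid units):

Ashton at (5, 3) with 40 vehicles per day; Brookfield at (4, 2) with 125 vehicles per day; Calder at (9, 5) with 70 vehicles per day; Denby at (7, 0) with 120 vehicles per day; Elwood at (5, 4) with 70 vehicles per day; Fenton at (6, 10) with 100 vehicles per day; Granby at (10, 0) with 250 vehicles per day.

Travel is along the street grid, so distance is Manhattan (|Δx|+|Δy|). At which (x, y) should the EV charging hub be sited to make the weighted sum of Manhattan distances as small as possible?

(7, 2)

Manhattan distance separates: Σwᵢ(|x−xᵢ|+|y−yᵢ|) = Σwᵢ|x−xᵢ| + Σwᵢ|y−yᵢ|, so x and y are optimised independently as 1-D weighted medians.
Total weight W = 775; half = 387.5.
x-coordinate, sorted with cumulative weight:
  x=4 (Brookfield, w=125) cum 125
  x=5 (Ashton, w=40) cum 165
  x=5 (Elwood, w=70) cum 235
  x=6 (Fenton, w=100) cum 335
  x=7 (Denby, w=120) cum 455  ← median
  x=9 (Calder, w=70) cum 525
  x=10 (Granby, w=250) cum 775
⇒ x* = 7
y-coordinate, sorted with cumulative weight:
  y=0 (Denby, w=120) cum 120
  y=0 (Granby, w=250) cum 370
  y=2 (Brookfield, w=125) cum 495  ← median
  y=3 (Ashton, w=40) cum 535
  y=4 (Elwood, w=70) cum 605
  y=5 (Calder, w=70) cum 675
  y=10 (Fenton, w=100) cum 775
⇒ y* = 2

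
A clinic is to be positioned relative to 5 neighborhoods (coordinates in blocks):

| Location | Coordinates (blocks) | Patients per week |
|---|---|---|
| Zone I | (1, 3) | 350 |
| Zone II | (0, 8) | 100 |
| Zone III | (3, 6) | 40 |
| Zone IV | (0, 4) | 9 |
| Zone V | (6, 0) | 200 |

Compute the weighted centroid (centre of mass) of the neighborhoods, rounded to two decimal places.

(2.39, 3.04)

The minimiser of Σwᵢ‖p−pᵢ‖² is the weighted centroid p* = (Σwᵢpᵢ)/(Σwᵢ).
Σwᵢ = 699.
Σwᵢxᵢ = 350·1 + 100·0 + 40·3 + 9·0 + 200·6 = 1670.
Σwᵢyᵢ = 350·3 + 100·8 + 40·6 + 9·4 + 200·0 = 2126.
x* = 1670/699 = 2.39, y* = 2126/699 = 3.04.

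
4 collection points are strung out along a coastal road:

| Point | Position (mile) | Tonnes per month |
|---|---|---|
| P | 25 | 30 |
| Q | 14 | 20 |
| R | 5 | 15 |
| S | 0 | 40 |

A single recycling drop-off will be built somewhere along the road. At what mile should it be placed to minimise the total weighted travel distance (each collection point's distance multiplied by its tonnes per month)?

For a sum of weighted absolute distances on a line, the optimum is the weighted median (not the mean). Total weight W = 105; half-weight = 52.5.
Sort by position and accumulate weight:
  mile 0 (S, w=40) → cum 40
  mile 5 (R, w=15) → cum 55  ≥ 52.5 → median here
  mile 14 (Q, w=20) → cum 75
  mile 25 (P, w=30) → cum 105
Optimal location: mile 5.

x = 5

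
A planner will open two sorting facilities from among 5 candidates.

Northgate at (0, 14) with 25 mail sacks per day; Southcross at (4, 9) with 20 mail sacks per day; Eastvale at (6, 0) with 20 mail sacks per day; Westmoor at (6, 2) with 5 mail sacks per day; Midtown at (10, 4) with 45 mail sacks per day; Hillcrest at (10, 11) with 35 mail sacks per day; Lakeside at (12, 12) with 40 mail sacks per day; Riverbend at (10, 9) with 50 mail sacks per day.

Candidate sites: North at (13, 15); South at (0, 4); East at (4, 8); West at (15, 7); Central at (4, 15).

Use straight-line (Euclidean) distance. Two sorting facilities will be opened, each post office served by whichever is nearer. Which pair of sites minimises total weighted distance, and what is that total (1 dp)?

{North, East}, total 1327.0

Evaluate every pair (each demand assigned to the nearer of the two):
  {North, East}: total = 1327.0
  {East, West}: total = 1385.8
  {West, Central}: total = 1491.6
  {East, Central}: total = 1524.8
  {South, West}: total = 1542.9
  {South, East}: total = 1597.3
  {North, South}: total = 1640.8
  {North, West}: total = 1654.9
  {North, Central}: total = 1741.5
  {South, Central}: total = 1867.3
Best pair: {North, East} with total 1327.0.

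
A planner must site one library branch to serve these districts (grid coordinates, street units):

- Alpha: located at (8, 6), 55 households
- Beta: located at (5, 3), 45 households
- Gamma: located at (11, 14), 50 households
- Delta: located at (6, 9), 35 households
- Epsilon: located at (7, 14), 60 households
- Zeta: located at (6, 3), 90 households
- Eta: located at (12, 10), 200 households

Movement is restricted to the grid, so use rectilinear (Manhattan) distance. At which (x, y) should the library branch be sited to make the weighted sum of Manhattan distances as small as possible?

(8, 10)

Manhattan distance separates: Σwᵢ(|x−xᵢ|+|y−yᵢ|) = Σwᵢ|x−xᵢ| + Σwᵢ|y−yᵢ|, so x and y are optimised independently as 1-D weighted medians.
Total weight W = 535; half = 267.5.
x-coordinate, sorted with cumulative weight:
  x=5 (Beta, w=45) cum 45
  x=6 (Delta, w=35) cum 80
  x=6 (Zeta, w=90) cum 170
  x=7 (Epsilon, w=60) cum 230
  x=8 (Alpha, w=55) cum 285  ← median
  x=11 (Gamma, w=50) cum 335
  x=12 (Eta, w=200) cum 535
⇒ x* = 8
y-coordinate, sorted with cumulative weight:
  y=3 (Beta, w=45) cum 45
  y=3 (Zeta, w=90) cum 135
  y=6 (Alpha, w=55) cum 190
  y=9 (Delta, w=35) cum 225
  y=10 (Eta, w=200) cum 425  ← median
  y=14 (Gamma, w=50) cum 475
  y=14 (Epsilon, w=60) cum 535
⇒ y* = 10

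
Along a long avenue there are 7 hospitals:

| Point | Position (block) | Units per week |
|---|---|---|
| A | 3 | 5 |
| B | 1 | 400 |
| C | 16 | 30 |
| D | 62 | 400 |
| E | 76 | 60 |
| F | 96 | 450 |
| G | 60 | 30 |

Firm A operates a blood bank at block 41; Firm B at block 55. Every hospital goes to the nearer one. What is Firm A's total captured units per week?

435

The indifferent point is the midpoint (41+55)/2 = 48; hospitals left of it (closer to Firm A at 41) go to Firm A, those right go to Firm B.
  B at 1 (w=400) → Firm A
  A at 3 (w=5) → Firm A
  C at 16 (w=30) → Firm A
  G at 60 (w=30) → Firm B
  D at 62 (w=400) → Firm B
  E at 76 (w=60) → Firm B
  F at 96 (w=450) → Firm B
Firm A captures 435; Firm B captures 940.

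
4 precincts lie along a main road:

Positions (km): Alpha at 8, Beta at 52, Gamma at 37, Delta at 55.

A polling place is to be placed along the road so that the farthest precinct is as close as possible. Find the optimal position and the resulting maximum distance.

The 1-center on a line is the midpoint of the two extreme points: leftmost at 8, rightmost at 55.
Optimal location = (8 + 55)/2 = 31.5; maximum distance = (55 − 8)/2 = 23.5.

location 31.5, max distance 23.5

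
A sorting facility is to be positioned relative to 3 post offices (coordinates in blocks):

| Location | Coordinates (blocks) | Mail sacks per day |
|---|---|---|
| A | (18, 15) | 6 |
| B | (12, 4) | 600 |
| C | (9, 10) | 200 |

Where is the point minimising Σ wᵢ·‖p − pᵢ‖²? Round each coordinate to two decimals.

(11.30, 5.57)

The minimiser of Σwᵢ‖p−pᵢ‖² is the weighted centroid p* = (Σwᵢpᵢ)/(Σwᵢ).
Σwᵢ = 806.
Σwᵢxᵢ = 6·18 + 600·12 + 200·9 = 9108.
Σwᵢyᵢ = 6·15 + 600·4 + 200·10 = 4490.
x* = 9108/806 = 11.30, y* = 4490/806 = 5.57.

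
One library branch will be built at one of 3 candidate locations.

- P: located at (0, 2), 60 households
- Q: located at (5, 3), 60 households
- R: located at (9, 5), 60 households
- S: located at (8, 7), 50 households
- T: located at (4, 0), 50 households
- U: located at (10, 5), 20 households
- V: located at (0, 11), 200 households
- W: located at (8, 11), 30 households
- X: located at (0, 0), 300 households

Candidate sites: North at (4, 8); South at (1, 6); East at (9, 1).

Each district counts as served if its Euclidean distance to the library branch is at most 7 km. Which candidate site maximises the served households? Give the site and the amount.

South, covering 670

Coverage radius r = 7 km; a point is covered iff (Δx)²+(Δy)² ≤ 7² = 49.
  North (4, 8): covers {Q, R, S, U, V, W} → 420
  South (1, 6): covers {P, Q, T, V, X} → 670
  East (9, 1): covers {Q, R, S, T, U} → 240
Maximum coverage at South: 670 households.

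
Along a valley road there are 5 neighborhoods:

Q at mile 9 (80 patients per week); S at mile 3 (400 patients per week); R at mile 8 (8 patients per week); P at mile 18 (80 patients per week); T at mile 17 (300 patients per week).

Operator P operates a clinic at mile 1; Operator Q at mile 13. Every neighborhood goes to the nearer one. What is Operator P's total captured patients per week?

The indifferent point is the midpoint (1+13)/2 = 7; neighborhoods left of it (closer to Operator P at 1) go to Operator P, those right go to Operator Q.
  S at 3 (w=400) → Operator P
  R at 8 (w=8) → Operator Q
  Q at 9 (w=80) → Operator Q
  T at 17 (w=300) → Operator Q
  P at 18 (w=80) → Operator Q
Operator P captures 400; Operator Q captures 468.

400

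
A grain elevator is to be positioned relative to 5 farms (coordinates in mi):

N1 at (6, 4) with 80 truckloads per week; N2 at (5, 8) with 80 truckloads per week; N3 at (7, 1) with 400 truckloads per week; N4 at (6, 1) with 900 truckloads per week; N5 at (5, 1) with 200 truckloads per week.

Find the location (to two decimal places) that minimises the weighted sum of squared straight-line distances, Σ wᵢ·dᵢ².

The minimiser of Σwᵢ‖p−pᵢ‖² is the weighted centroid p* = (Σwᵢpᵢ)/(Σwᵢ).
Σwᵢ = 1660.
Σwᵢxᵢ = 80·6 + 80·5 + 400·7 + 900·6 + 200·5 = 10080.
Σwᵢyᵢ = 80·4 + 80·8 + 400·1 + 900·1 + 200·1 = 2460.
x* = 10080/1660 = 6.07, y* = 2460/1660 = 1.48.

(6.07, 1.48)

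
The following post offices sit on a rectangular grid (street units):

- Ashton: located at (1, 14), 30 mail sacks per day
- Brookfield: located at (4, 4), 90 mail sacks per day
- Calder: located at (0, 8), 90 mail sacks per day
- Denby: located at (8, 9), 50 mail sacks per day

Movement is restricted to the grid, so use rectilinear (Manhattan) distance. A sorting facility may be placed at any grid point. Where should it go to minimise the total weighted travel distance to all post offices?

(4, 8)

Manhattan distance separates: Σwᵢ(|x−xᵢ|+|y−yᵢ|) = Σwᵢ|x−xᵢ| + Σwᵢ|y−yᵢ|, so x and y are optimised independently as 1-D weighted medians.
Total weight W = 260; half = 130.
x-coordinate, sorted with cumulative weight:
  x=0 (Calder, w=90) cum 90
  x=1 (Ashton, w=30) cum 120
  x=4 (Brookfield, w=90) cum 210  ← median
  x=8 (Denby, w=50) cum 260
⇒ x* = 4
y-coordinate, sorted with cumulative weight:
  y=4 (Brookfield, w=90) cum 90
  y=8 (Calder, w=90) cum 180  ← median
  y=9 (Denby, w=50) cum 230
  y=14 (Ashton, w=30) cum 260
⇒ y* = 8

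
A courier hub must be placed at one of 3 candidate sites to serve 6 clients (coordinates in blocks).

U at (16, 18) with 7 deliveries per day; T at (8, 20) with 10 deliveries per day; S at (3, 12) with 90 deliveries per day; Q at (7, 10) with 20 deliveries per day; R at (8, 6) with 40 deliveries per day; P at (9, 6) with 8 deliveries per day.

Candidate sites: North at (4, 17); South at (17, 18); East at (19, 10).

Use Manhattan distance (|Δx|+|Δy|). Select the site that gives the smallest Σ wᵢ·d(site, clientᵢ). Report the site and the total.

North, total 1629 blocks

Total weighted distance at each candidate:
  North (4, 17): total = 1629
  South (17, 18): total = 3277
  East (19, 10): total = 2859
Minimum is at North with total 1629 blocks.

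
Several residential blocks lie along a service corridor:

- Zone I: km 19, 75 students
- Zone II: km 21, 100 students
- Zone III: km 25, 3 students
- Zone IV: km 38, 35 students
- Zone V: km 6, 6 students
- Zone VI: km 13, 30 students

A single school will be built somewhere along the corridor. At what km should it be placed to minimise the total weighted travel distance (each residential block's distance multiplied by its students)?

For a sum of weighted absolute distances on a line, the optimum is the weighted median (not the mean). Total weight W = 249; half-weight = 124.5.
Sort by position and accumulate weight:
  km 6 (Zone V, w=6) → cum 6
  km 13 (Zone VI, w=30) → cum 36
  km 19 (Zone I, w=75) → cum 111
  km 21 (Zone II, w=100) → cum 211  ≥ 124.5 → median here
  km 25 (Zone III, w=3) → cum 214
  km 38 (Zone IV, w=35) → cum 249
Optimal location: km 21.

x = 21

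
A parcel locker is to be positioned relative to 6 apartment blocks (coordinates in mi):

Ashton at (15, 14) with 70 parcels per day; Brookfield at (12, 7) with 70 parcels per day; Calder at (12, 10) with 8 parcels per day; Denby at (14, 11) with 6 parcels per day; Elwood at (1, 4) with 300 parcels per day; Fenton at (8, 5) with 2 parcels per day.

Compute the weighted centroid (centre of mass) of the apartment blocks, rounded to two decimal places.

The minimiser of Σwᵢ‖p−pᵢ‖² is the weighted centroid p* = (Σwᵢpᵢ)/(Σwᵢ).
Σwᵢ = 456.
Σwᵢxᵢ = 70·15 + 70·12 + 8·12 + 6·14 + 300·1 + 2·8 = 2386.
Σwᵢyᵢ = 70·14 + 70·7 + 8·10 + 6·11 + 300·4 + 2·5 = 2826.
x* = 2386/456 = 5.23, y* = 2826/456 = 6.20.

(5.23, 6.20)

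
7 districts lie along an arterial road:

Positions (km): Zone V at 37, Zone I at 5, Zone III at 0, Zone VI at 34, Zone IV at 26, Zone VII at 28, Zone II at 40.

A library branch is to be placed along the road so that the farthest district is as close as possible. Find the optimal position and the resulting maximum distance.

The 1-center on a line is the midpoint of the two extreme points: leftmost at 0, rightmost at 40.
Optimal location = (0 + 40)/2 = 20; maximum distance = (40 − 0)/2 = 20.

location 20, max distance 20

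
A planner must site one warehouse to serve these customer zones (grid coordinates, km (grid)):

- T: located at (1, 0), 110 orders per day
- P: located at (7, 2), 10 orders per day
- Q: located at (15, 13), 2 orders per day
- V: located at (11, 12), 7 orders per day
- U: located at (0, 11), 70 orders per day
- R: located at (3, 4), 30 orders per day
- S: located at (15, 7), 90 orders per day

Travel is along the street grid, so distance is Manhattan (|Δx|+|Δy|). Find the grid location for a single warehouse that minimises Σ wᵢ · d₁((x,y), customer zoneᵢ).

Manhattan distance separates: Σwᵢ(|x−xᵢ|+|y−yᵢ|) = Σwᵢ|x−xᵢ| + Σwᵢ|y−yᵢ|, so x and y are optimised independently as 1-D weighted medians.
Total weight W = 319; half = 159.5.
x-coordinate, sorted with cumulative weight:
  x=0 (U, w=70) cum 70
  x=1 (T, w=110) cum 180  ← median
  x=3 (R, w=30) cum 210
  x=7 (P, w=10) cum 220
  x=11 (V, w=7) cum 227
  x=15 (Q, w=2) cum 229
  x=15 (S, w=90) cum 319
⇒ x* = 1
y-coordinate, sorted with cumulative weight:
  y=0 (T, w=110) cum 110
  y=2 (P, w=10) cum 120
  y=4 (R, w=30) cum 150
  y=7 (S, w=90) cum 240  ← median
  y=11 (U, w=70) cum 310
  y=12 (V, w=7) cum 317
  y=13 (Q, w=2) cum 319
⇒ y* = 7

(1, 7)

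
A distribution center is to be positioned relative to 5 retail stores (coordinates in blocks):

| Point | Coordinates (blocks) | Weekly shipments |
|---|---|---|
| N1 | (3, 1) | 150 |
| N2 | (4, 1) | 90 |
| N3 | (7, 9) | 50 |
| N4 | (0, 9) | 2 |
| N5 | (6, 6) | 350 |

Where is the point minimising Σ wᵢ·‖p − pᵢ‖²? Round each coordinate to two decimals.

The minimiser of Σwᵢ‖p−pᵢ‖² is the weighted centroid p* = (Σwᵢpᵢ)/(Σwᵢ).
Σwᵢ = 642.
Σwᵢxᵢ = 150·3 + 90·4 + 50·7 + 2·0 + 350·6 = 3260.
Σwᵢyᵢ = 150·1 + 90·1 + 50·9 + 2·9 + 350·6 = 2808.
x* = 3260/642 = 5.08, y* = 2808/642 = 4.37.

(5.08, 4.37)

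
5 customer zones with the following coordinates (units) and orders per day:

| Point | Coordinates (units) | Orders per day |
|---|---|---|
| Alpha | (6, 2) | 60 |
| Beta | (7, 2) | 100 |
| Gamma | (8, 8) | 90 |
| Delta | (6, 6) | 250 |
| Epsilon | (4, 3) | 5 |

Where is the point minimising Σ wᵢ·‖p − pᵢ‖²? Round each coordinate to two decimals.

The minimiser of Σwᵢ‖p−pᵢ‖² is the weighted centroid p* = (Σwᵢpᵢ)/(Σwᵢ).
Σwᵢ = 505.
Σwᵢxᵢ = 60·6 + 100·7 + 90·8 + 250·6 + 5·4 = 3300.
Σwᵢyᵢ = 60·2 + 100·2 + 90·8 + 250·6 + 5·3 = 2555.
x* = 3300/505 = 6.53, y* = 2555/505 = 5.06.

(6.53, 5.06)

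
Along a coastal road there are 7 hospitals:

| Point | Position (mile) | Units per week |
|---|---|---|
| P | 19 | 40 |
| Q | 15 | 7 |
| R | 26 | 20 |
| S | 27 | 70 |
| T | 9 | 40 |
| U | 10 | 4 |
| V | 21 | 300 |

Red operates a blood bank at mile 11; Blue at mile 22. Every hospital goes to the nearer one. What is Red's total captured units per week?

51

The indifferent point is the midpoint (11+22)/2 = 16.5; hospitals left of it (closer to Red at 11) go to Red, those right go to Blue.
  T at 9 (w=40) → Red
  U at 10 (w=4) → Red
  Q at 15 (w=7) → Red
  P at 19 (w=40) → Blue
  V at 21 (w=300) → Blue
  R at 26 (w=20) → Blue
  S at 27 (w=70) → Blue
Red captures 51; Blue captures 430.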